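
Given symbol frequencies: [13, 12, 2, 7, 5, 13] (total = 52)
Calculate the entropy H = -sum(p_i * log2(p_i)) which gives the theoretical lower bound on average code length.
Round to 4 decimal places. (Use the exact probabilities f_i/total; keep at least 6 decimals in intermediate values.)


Per-symbol terms -p_i * log2(p_i) with p_i = f_i/52:
  p = 13/52 = 0.250000: log2(p) = -2.000000, -p*log2(p) = 0.500000
  p = 12/52 = 0.230769: log2(p) = -2.115477, -p*log2(p) = 0.488187
  p = 2/52 = 0.038462: log2(p) = -4.700440, -p*log2(p) = 0.180786
  p = 7/52 = 0.134615: log2(p) = -2.893085, -p*log2(p) = 0.389454
  p = 5/52 = 0.096154: log2(p) = -3.378512, -p*log2(p) = 0.324857
  p = 13/52 = 0.250000: log2(p) = -2.000000, -p*log2(p) = 0.500000
H = 0.500000 + 0.488187 + 0.180786 + 0.389454 + 0.324857 + 0.500000 = 2.383284

H = 2.3833 bits/symbol


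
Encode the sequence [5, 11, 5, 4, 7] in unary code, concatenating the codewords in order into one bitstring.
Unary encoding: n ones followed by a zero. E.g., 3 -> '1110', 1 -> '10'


Encode each number as n ones followed by a terminating 0:
  5 -> 111110 (6 bits)
  11 -> 111111111110 (12 bits)
  5 -> 111110 (6 bits)
  4 -> 11110 (5 bits)
  7 -> 11111110 (8 bits)
Total length = 6 + 12 + 6 + 5 + 8 = 37 bits.

Unary([5, 11, 5, 4, 7]) = 1111101111111111101111101111011111110 (37 bits)


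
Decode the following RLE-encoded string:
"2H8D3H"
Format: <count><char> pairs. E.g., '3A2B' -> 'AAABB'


Expanding each <count><char> pair:
  2H -> 'HH'
  8D -> 'DDDDDDDD'
  3H -> 'HHH'

Decoded = HHDDDDDDDDHHH


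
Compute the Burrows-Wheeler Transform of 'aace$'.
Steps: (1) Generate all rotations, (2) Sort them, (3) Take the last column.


Rotations (sorted):
  0: $aace -> last char: e
  1: aace$ -> last char: $
  2: ace$a -> last char: a
  3: ce$aa -> last char: a
  4: e$aac -> last char: c


BWT = e$aac


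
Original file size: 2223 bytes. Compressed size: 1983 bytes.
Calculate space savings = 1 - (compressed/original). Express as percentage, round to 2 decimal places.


ratio = compressed/original = 1983/2223 = 0.892038
savings = 1 - ratio = 1 - 0.892038 = 0.107962
as a percentage: 0.107962 * 100 = 10.8%

Space savings = 1 - 1983/2223 = 10.8%


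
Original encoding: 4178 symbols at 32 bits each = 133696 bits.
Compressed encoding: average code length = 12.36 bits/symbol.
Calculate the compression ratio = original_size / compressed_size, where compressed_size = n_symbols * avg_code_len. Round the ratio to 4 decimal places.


original_size = n_symbols * orig_bits = 4178 * 32 = 133696 bits
compressed_size = n_symbols * avg_code_len = 4178 * 12.36 = 51640.08 bits
ratio = original_size / compressed_size = 133696 / 51640.08 = 2.589

Compression ratio = 2.589


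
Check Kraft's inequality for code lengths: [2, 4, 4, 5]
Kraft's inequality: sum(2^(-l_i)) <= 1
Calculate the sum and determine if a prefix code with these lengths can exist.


Sum = 2^(-2) + 2^(-4) + 2^(-4) + 2^(-5)
    = 0.25 + 0.0625 + 0.0625 + 0.03125
    = 13/32 = 0.40625
Since 0.40625 <= 1, Kraft's inequality IS satisfied.
A prefix code with these lengths CAN exist.

Kraft sum = 0.40625. Satisfied.


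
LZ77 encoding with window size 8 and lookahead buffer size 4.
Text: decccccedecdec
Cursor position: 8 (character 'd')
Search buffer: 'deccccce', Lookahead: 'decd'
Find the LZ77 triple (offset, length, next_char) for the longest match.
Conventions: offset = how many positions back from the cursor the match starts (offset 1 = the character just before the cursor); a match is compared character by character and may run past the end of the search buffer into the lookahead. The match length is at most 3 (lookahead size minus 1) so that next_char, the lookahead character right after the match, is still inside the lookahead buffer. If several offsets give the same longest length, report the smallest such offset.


Try each offset into the search buffer:
  offset=1 (pos 7, char 'e'): match length 0
  offset=2 (pos 6, char 'c'): match length 0
  offset=3 (pos 5, char 'c'): match length 0
  offset=4 (pos 4, char 'c'): match length 0
  offset=5 (pos 3, char 'c'): match length 0
  offset=6 (pos 2, char 'c'): match length 0
  offset=7 (pos 1, char 'e'): match length 0
  offset=8 (pos 0, char 'd'): match length 3
Longest match has length 3 at offset 8.
next_char = character at position 8 + 3 = 11 -> 'd'

Best match: offset=8, length=3 (matching 'dec' starting at position 0)
LZ77 triple: (8, 3, 'd')


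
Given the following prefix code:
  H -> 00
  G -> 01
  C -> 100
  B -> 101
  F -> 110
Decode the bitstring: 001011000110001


Decoding step by step:
Bits 00 -> H
Bits 101 -> B
Bits 100 -> C
Bits 01 -> G
Bits 100 -> C
Bits 01 -> G


Decoded message: HBCGCG


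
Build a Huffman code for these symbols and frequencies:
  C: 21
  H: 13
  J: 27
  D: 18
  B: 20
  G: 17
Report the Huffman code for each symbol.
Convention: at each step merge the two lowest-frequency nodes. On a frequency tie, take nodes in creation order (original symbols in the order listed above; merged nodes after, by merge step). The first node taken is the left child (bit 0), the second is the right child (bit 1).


Huffman tree construction:
Step 1: Merge H(13) + G(17) = 30
Step 2: Merge D(18) + B(20) = 38
Step 3: Merge C(21) + J(27) = 48
Step 4: Merge (H+G)(30) + (D+B)(38) = 68
Step 5: Merge (C+J)(48) + ((H+G)+(D+B))(68) = 116
Read each symbol's code off the tree from the root (left child = 0, right child = 1).

Codes:
  C: 00 (length 2)
  H: 100 (length 3)
  J: 01 (length 2)
  D: 110 (length 3)
  B: 111 (length 3)
  G: 101 (length 3)
Average code length: 300/116 = 2.5862 bits/symbol


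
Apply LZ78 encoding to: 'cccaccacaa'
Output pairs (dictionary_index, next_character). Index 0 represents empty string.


LZ78 encoding steps:
Dictionary: {0: ''}
Step 1: w='' (idx 0), next='c' -> output (0, 'c'), add 'c' as idx 1
Step 2: w='c' (idx 1), next='c' -> output (1, 'c'), add 'cc' as idx 2
Step 3: w='' (idx 0), next='a' -> output (0, 'a'), add 'a' as idx 3
Step 4: w='cc' (idx 2), next='a' -> output (2, 'a'), add 'cca' as idx 4
Step 5: w='c' (idx 1), next='a' -> output (1, 'a'), add 'ca' as idx 5
Step 6: w='a' (idx 3), end of input -> output (3, '')


Encoded: [(0, 'c'), (1, 'c'), (0, 'a'), (2, 'a'), (1, 'a'), (3, '')]


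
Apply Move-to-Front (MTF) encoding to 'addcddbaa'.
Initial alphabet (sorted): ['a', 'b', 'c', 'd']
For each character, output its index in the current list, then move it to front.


MTF encoding:
'a': index 0 in ['a', 'b', 'c', 'd'] -> ['a', 'b', 'c', 'd']
'd': index 3 in ['a', 'b', 'c', 'd'] -> ['d', 'a', 'b', 'c']
'd': index 0 in ['d', 'a', 'b', 'c'] -> ['d', 'a', 'b', 'c']
'c': index 3 in ['d', 'a', 'b', 'c'] -> ['c', 'd', 'a', 'b']
'd': index 1 in ['c', 'd', 'a', 'b'] -> ['d', 'c', 'a', 'b']
'd': index 0 in ['d', 'c', 'a', 'b'] -> ['d', 'c', 'a', 'b']
'b': index 3 in ['d', 'c', 'a', 'b'] -> ['b', 'd', 'c', 'a']
'a': index 3 in ['b', 'd', 'c', 'a'] -> ['a', 'b', 'd', 'c']
'a': index 0 in ['a', 'b', 'd', 'c'] -> ['a', 'b', 'd', 'c']


Output: [0, 3, 0, 3, 1, 0, 3, 3, 0]


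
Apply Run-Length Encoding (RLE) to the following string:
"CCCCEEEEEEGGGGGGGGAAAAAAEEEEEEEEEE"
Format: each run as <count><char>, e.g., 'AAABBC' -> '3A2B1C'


Scanning runs left to right:
  i=0: run of 'C' x 4 -> '4C'
  i=4: run of 'E' x 6 -> '6E'
  i=10: run of 'G' x 8 -> '8G'
  i=18: run of 'A' x 6 -> '6A'
  i=24: run of 'E' x 10 -> '10E'

RLE = 4C6E8G6A10E


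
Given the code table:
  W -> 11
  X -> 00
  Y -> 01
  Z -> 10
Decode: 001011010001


Decoding:
00 -> X
10 -> Z
11 -> W
01 -> Y
00 -> X
01 -> Y


Result: XZWYXY


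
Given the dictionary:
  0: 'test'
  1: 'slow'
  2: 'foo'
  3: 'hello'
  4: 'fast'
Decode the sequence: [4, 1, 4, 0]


Look up each index in the dictionary:
  4 -> 'fast'
  1 -> 'slow'
  4 -> 'fast'
  0 -> 'test'

Decoded: "fast slow fast test"


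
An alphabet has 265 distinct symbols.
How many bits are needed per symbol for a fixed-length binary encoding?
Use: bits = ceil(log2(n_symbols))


log2(265) = 8.0498
Bracket: 2^8 = 256 < 265 <= 2^9 = 512
So ceil(log2(265)) = 9

bits = ceil(log2(265)) = ceil(8.0498) = 9 bits


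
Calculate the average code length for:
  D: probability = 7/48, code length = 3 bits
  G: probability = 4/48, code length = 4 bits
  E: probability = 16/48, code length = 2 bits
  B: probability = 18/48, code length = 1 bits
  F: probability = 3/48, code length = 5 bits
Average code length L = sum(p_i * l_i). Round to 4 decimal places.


Weighted contributions p_i * l_i:
  D: (7/48) * 3 = 21/48
  G: (4/48) * 4 = 16/48
  E: (16/48) * 2 = 32/48
  B: (18/48) * 1 = 18/48
  F: (3/48) * 5 = 15/48
Sum = (21 + 16 + 32 + 18 + 15)/48 = 102/48

L = 102/48 = 2.1250 bits/symbol


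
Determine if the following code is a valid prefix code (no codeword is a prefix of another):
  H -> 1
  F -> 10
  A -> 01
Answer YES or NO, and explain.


Checking each pair (does one codeword prefix another?):
  H='1' vs F='10': prefix -- VIOLATION

NO -- this is NOT a valid prefix code. H (1) is a prefix of F (10).


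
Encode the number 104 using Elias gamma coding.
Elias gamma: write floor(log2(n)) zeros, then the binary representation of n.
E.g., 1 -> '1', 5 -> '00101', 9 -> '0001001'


num_bits = floor(log2(104)) + 1 = 7
leading_zeros = num_bits - 1 = 6
binary(104) = 1101000

Elias gamma(104) = '000000' + '1101000' = 0000001101000 (13 bits)


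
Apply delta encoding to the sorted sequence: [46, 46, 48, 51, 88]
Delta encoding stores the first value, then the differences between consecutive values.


First value: 46
Deltas:
  46 - 46 = 0
  48 - 46 = 2
  51 - 48 = 3
  88 - 51 = 37


Delta encoded: [46, 0, 2, 3, 37]


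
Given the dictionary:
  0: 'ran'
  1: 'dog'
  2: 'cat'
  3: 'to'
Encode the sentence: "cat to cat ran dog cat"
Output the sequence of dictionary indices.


Look up each word in the dictionary:
  'cat' -> 2
  'to' -> 3
  'cat' -> 2
  'ran' -> 0
  'dog' -> 1
  'cat' -> 2

Encoded: [2, 3, 2, 0, 1, 2]


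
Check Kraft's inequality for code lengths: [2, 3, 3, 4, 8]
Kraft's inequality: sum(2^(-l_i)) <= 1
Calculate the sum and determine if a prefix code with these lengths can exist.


Sum = 2^(-2) + 2^(-3) + 2^(-3) + 2^(-4) + 2^(-8)
    = 0.25 + 0.125 + 0.125 + 0.0625 + 0.00390625
    = 145/256 = 0.56640625
Since 0.56640625 <= 1, Kraft's inequality IS satisfied.
A prefix code with these lengths CAN exist.

Kraft sum = 0.56640625. Satisfied.


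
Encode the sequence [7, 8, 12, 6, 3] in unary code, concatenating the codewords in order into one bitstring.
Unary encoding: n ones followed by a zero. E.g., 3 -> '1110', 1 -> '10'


Encode each number as n ones followed by a terminating 0:
  7 -> 11111110 (8 bits)
  8 -> 111111110 (9 bits)
  12 -> 1111111111110 (13 bits)
  6 -> 1111110 (7 bits)
  3 -> 1110 (4 bits)
Total length = 8 + 9 + 13 + 7 + 4 = 41 bits.

Unary([7, 8, 12, 6, 3]) = 11111110111111110111111111111011111101110 (41 bits)


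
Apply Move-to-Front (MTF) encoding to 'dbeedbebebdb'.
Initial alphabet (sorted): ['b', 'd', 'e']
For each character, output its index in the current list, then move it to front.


MTF encoding:
'd': index 1 in ['b', 'd', 'e'] -> ['d', 'b', 'e']
'b': index 1 in ['d', 'b', 'e'] -> ['b', 'd', 'e']
'e': index 2 in ['b', 'd', 'e'] -> ['e', 'b', 'd']
'e': index 0 in ['e', 'b', 'd'] -> ['e', 'b', 'd']
'd': index 2 in ['e', 'b', 'd'] -> ['d', 'e', 'b']
'b': index 2 in ['d', 'e', 'b'] -> ['b', 'd', 'e']
'e': index 2 in ['b', 'd', 'e'] -> ['e', 'b', 'd']
'b': index 1 in ['e', 'b', 'd'] -> ['b', 'e', 'd']
'e': index 1 in ['b', 'e', 'd'] -> ['e', 'b', 'd']
'b': index 1 in ['e', 'b', 'd'] -> ['b', 'e', 'd']
'd': index 2 in ['b', 'e', 'd'] -> ['d', 'b', 'e']
'b': index 1 in ['d', 'b', 'e'] -> ['b', 'd', 'e']


Output: [1, 1, 2, 0, 2, 2, 2, 1, 1, 1, 2, 1]


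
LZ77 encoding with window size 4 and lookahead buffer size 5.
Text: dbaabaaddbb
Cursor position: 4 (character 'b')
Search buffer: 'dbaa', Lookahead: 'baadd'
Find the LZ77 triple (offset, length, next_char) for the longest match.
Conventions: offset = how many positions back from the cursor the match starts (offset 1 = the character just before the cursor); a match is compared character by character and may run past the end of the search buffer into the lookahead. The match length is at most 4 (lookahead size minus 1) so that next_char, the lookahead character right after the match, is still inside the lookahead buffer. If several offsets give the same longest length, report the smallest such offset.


Try each offset into the search buffer:
  offset=1 (pos 3, char 'a'): match length 0
  offset=2 (pos 2, char 'a'): match length 0
  offset=3 (pos 1, char 'b'): match length 3
  offset=4 (pos 0, char 'd'): match length 0
Longest match has length 3 at offset 3.
next_char = character at position 4 + 3 = 7 -> 'd'

Best match: offset=3, length=3 (matching 'baa' starting at position 1)
LZ77 triple: (3, 3, 'd')


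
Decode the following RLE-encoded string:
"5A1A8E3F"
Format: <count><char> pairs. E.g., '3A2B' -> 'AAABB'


Expanding each <count><char> pair:
  5A -> 'AAAAA'
  1A -> 'A'
  8E -> 'EEEEEEEE'
  3F -> 'FFF'

Decoded = AAAAAAEEEEEEEEFFF


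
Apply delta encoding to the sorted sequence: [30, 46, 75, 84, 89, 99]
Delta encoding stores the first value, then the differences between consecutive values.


First value: 30
Deltas:
  46 - 30 = 16
  75 - 46 = 29
  84 - 75 = 9
  89 - 84 = 5
  99 - 89 = 10


Delta encoded: [30, 16, 29, 9, 5, 10]


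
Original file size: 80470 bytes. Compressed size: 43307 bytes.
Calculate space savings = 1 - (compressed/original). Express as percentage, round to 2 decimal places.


ratio = compressed/original = 43307/80470 = 0.538176
savings = 1 - ratio = 1 - 0.538176 = 0.461824
as a percentage: 0.461824 * 100 = 46.18%

Space savings = 1 - 43307/80470 = 46.18%


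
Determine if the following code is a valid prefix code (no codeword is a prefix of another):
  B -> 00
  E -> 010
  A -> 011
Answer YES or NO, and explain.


Checking each pair (does one codeword prefix another?):
  B='00' vs E='010': no prefix
  B='00' vs A='011': no prefix
  E='010' vs B='00': no prefix
  E='010' vs A='011': no prefix
  A='011' vs B='00': no prefix
  A='011' vs E='010': no prefix
No violation found over all pairs.

YES -- this is a valid prefix code. No codeword is a prefix of any other codeword.


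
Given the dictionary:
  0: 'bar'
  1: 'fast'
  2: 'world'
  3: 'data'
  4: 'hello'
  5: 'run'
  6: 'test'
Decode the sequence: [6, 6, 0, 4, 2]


Look up each index in the dictionary:
  6 -> 'test'
  6 -> 'test'
  0 -> 'bar'
  4 -> 'hello'
  2 -> 'world'

Decoded: "test test bar hello world"


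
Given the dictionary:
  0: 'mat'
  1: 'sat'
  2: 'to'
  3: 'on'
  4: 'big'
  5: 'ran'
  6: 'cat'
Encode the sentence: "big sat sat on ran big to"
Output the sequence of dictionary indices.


Look up each word in the dictionary:
  'big' -> 4
  'sat' -> 1
  'sat' -> 1
  'on' -> 3
  'ran' -> 5
  'big' -> 4
  'to' -> 2

Encoded: [4, 1, 1, 3, 5, 4, 2]


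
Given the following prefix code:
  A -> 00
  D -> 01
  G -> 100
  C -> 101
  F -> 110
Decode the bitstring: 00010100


Decoding step by step:
Bits 00 -> A
Bits 01 -> D
Bits 01 -> D
Bits 00 -> A


Decoded message: ADDA


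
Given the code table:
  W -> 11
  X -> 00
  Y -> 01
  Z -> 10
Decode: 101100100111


Decoding:
10 -> Z
11 -> W
00 -> X
10 -> Z
01 -> Y
11 -> W


Result: ZWXZYW


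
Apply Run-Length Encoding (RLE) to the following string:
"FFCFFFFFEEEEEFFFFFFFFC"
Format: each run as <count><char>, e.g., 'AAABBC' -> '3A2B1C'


Scanning runs left to right:
  i=0: run of 'F' x 2 -> '2F'
  i=2: run of 'C' x 1 -> '1C'
  i=3: run of 'F' x 5 -> '5F'
  i=8: run of 'E' x 5 -> '5E'
  i=13: run of 'F' x 8 -> '8F'
  i=21: run of 'C' x 1 -> '1C'

RLE = 2F1C5F5E8F1C


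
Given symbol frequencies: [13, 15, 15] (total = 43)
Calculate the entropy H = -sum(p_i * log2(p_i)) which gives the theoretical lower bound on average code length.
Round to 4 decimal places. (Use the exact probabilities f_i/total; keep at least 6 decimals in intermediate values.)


Per-symbol terms -p_i * log2(p_i) with p_i = f_i/43:
  p = 13/43 = 0.302326: log2(p) = -1.725825, -p*log2(p) = 0.521761
  p = 15/43 = 0.348837: log2(p) = -1.519374, -p*log2(p) = 0.530014
  p = 15/43 = 0.348837: log2(p) = -1.519374, -p*log2(p) = 0.530014
H = 0.521761 + 0.530014 + 0.530014 = 1.581789

H = 1.5818 bits/symbol


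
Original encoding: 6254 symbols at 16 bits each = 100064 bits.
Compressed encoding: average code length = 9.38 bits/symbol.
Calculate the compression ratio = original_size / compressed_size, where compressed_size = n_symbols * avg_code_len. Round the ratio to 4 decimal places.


original_size = n_symbols * orig_bits = 6254 * 16 = 100064 bits
compressed_size = n_symbols * avg_code_len = 6254 * 9.38 = 58662.52 bits
ratio = original_size / compressed_size = 100064 / 58662.52 = 1.7058

Compression ratio = 1.7058


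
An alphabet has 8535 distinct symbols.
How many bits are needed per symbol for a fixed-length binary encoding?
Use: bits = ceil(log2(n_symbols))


log2(8535) = 13.0592
Bracket: 2^13 = 8192 < 8535 <= 2^14 = 16384
So ceil(log2(8535)) = 14

bits = ceil(log2(8535)) = ceil(13.0592) = 14 bits


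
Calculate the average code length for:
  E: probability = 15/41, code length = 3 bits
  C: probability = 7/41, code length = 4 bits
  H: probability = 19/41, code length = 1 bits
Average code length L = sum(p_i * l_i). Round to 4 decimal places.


Weighted contributions p_i * l_i:
  E: (15/41) * 3 = 45/41
  C: (7/41) * 4 = 28/41
  H: (19/41) * 1 = 19/41
Sum = (45 + 28 + 19)/41 = 92/41

L = 92/41 = 2.2439 bits/symbol


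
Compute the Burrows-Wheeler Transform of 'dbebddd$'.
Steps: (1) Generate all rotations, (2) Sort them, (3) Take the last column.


Rotations (sorted):
  0: $dbebddd -> last char: d
  1: bddd$dbe -> last char: e
  2: bebddd$d -> last char: d
  3: d$dbebdd -> last char: d
  4: dbebddd$ -> last char: $
  5: dd$dbebd -> last char: d
  6: ddd$dbeb -> last char: b
  7: ebddd$db -> last char: b


BWT = dedd$dbb


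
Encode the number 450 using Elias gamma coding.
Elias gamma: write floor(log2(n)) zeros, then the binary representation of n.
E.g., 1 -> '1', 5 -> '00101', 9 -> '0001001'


num_bits = floor(log2(450)) + 1 = 9
leading_zeros = num_bits - 1 = 8
binary(450) = 111000010

Elias gamma(450) = '00000000' + '111000010' = 00000000111000010 (17 bits)


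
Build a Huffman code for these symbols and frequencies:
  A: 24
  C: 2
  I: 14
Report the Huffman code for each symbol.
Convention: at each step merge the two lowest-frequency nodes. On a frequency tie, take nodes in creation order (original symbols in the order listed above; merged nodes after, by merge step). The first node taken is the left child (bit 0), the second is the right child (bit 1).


Huffman tree construction:
Step 1: Merge C(2) + I(14) = 16
Step 2: Merge (C+I)(16) + A(24) = 40
Read each symbol's code off the tree from the root (left child = 0, right child = 1).

Codes:
  A: 1 (length 1)
  C: 00 (length 2)
  I: 01 (length 2)
Average code length: 56/40 = 1.4000 bits/symbol


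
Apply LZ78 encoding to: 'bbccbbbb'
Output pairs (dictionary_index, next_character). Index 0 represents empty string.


LZ78 encoding steps:
Dictionary: {0: ''}
Step 1: w='' (idx 0), next='b' -> output (0, 'b'), add 'b' as idx 1
Step 2: w='b' (idx 1), next='c' -> output (1, 'c'), add 'bc' as idx 2
Step 3: w='' (idx 0), next='c' -> output (0, 'c'), add 'c' as idx 3
Step 4: w='b' (idx 1), next='b' -> output (1, 'b'), add 'bb' as idx 4
Step 5: w='bb' (idx 4), end of input -> output (4, '')


Encoded: [(0, 'b'), (1, 'c'), (0, 'c'), (1, 'b'), (4, '')]


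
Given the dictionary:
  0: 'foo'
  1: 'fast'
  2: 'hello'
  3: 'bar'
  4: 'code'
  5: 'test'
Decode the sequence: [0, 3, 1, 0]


Look up each index in the dictionary:
  0 -> 'foo'
  3 -> 'bar'
  1 -> 'fast'
  0 -> 'foo'

Decoded: "foo bar fast foo"


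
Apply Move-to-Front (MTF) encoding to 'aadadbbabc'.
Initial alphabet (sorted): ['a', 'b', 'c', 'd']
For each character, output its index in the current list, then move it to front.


MTF encoding:
'a': index 0 in ['a', 'b', 'c', 'd'] -> ['a', 'b', 'c', 'd']
'a': index 0 in ['a', 'b', 'c', 'd'] -> ['a', 'b', 'c', 'd']
'd': index 3 in ['a', 'b', 'c', 'd'] -> ['d', 'a', 'b', 'c']
'a': index 1 in ['d', 'a', 'b', 'c'] -> ['a', 'd', 'b', 'c']
'd': index 1 in ['a', 'd', 'b', 'c'] -> ['d', 'a', 'b', 'c']
'b': index 2 in ['d', 'a', 'b', 'c'] -> ['b', 'd', 'a', 'c']
'b': index 0 in ['b', 'd', 'a', 'c'] -> ['b', 'd', 'a', 'c']
'a': index 2 in ['b', 'd', 'a', 'c'] -> ['a', 'b', 'd', 'c']
'b': index 1 in ['a', 'b', 'd', 'c'] -> ['b', 'a', 'd', 'c']
'c': index 3 in ['b', 'a', 'd', 'c'] -> ['c', 'b', 'a', 'd']


Output: [0, 0, 3, 1, 1, 2, 0, 2, 1, 3]


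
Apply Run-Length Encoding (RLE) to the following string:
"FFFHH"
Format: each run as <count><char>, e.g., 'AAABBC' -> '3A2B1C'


Scanning runs left to right:
  i=0: run of 'F' x 3 -> '3F'
  i=3: run of 'H' x 2 -> '2H'

RLE = 3F2H


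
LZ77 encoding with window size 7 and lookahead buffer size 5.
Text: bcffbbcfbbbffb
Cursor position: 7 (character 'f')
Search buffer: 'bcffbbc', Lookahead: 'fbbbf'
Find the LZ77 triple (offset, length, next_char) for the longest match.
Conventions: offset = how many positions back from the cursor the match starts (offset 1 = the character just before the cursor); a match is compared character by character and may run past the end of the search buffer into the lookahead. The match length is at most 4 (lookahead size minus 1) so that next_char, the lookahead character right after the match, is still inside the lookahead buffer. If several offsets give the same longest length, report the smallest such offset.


Try each offset into the search buffer:
  offset=1 (pos 6, char 'c'): match length 0
  offset=2 (pos 5, char 'b'): match length 0
  offset=3 (pos 4, char 'b'): match length 0
  offset=4 (pos 3, char 'f'): match length 3
  offset=5 (pos 2, char 'f'): match length 1
  offset=6 (pos 1, char 'c'): match length 0
  offset=7 (pos 0, char 'b'): match length 0
Longest match has length 3 at offset 4.
next_char = character at position 7 + 3 = 10 -> 'b'

Best match: offset=4, length=3 (matching 'fbb' starting at position 3)
LZ77 triple: (4, 3, 'b')


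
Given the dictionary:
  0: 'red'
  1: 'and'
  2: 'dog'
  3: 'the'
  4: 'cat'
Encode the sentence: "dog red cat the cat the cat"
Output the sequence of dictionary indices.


Look up each word in the dictionary:
  'dog' -> 2
  'red' -> 0
  'cat' -> 4
  'the' -> 3
  'cat' -> 4
  'the' -> 3
  'cat' -> 4

Encoded: [2, 0, 4, 3, 4, 3, 4]


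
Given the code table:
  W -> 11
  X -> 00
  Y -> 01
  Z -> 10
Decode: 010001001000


Decoding:
01 -> Y
00 -> X
01 -> Y
00 -> X
10 -> Z
00 -> X


Result: YXYXZX


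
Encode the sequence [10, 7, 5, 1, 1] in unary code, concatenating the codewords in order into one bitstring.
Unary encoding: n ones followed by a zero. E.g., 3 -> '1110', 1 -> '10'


Encode each number as n ones followed by a terminating 0:
  10 -> 11111111110 (11 bits)
  7 -> 11111110 (8 bits)
  5 -> 111110 (6 bits)
  1 -> 10 (2 bits)
  1 -> 10 (2 bits)
Total length = 11 + 8 + 6 + 2 + 2 = 29 bits.

Unary([10, 7, 5, 1, 1]) = 11111111110111111101111101010 (29 bits)


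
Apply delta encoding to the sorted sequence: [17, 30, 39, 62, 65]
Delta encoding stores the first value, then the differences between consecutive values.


First value: 17
Deltas:
  30 - 17 = 13
  39 - 30 = 9
  62 - 39 = 23
  65 - 62 = 3


Delta encoded: [17, 13, 9, 23, 3]


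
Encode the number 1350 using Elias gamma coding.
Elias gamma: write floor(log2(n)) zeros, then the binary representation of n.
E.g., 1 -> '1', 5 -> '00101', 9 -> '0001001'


num_bits = floor(log2(1350)) + 1 = 11
leading_zeros = num_bits - 1 = 10
binary(1350) = 10101000110

Elias gamma(1350) = '0000000000' + '10101000110' = 000000000010101000110 (21 bits)


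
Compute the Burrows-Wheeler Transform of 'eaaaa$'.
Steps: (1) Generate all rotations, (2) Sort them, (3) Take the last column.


Rotations (sorted):
  0: $eaaaa -> last char: a
  1: a$eaaa -> last char: a
  2: aa$eaa -> last char: a
  3: aaa$ea -> last char: a
  4: aaaa$e -> last char: e
  5: eaaaa$ -> last char: $


BWT = aaaae$


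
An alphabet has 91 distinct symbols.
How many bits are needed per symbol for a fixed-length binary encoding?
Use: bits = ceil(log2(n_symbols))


log2(91) = 6.5078
Bracket: 2^6 = 64 < 91 <= 2^7 = 128
So ceil(log2(91)) = 7

bits = ceil(log2(91)) = ceil(6.5078) = 7 bits


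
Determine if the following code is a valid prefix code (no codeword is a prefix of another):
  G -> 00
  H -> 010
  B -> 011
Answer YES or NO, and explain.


Checking each pair (does one codeword prefix another?):
  G='00' vs H='010': no prefix
  G='00' vs B='011': no prefix
  H='010' vs G='00': no prefix
  H='010' vs B='011': no prefix
  B='011' vs G='00': no prefix
  B='011' vs H='010': no prefix
No violation found over all pairs.

YES -- this is a valid prefix code. No codeword is a prefix of any other codeword.


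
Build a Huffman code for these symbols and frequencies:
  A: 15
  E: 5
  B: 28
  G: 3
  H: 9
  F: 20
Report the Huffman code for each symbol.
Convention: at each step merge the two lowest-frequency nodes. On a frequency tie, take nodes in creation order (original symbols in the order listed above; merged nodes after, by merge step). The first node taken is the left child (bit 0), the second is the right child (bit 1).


Huffman tree construction:
Step 1: Merge G(3) + E(5) = 8
Step 2: Merge (G+E)(8) + H(9) = 17
Step 3: Merge A(15) + ((G+E)+H)(17) = 32
Step 4: Merge F(20) + B(28) = 48
Step 5: Merge (A+((G+E)+H))(32) + (F+B)(48) = 80
Read each symbol's code off the tree from the root (left child = 0, right child = 1).

Codes:
  A: 00 (length 2)
  E: 0101 (length 4)
  B: 11 (length 2)
  G: 0100 (length 4)
  H: 011 (length 3)
  F: 10 (length 2)
Average code length: 185/80 = 2.3125 bits/symbol


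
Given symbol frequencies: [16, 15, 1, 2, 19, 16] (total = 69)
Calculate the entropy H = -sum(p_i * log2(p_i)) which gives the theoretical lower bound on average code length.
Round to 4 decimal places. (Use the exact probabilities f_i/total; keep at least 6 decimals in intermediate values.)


Per-symbol terms -p_i * log2(p_i) with p_i = f_i/69:
  p = 16/69 = 0.231884: log2(p) = -2.108524, -p*log2(p) = 0.488933
  p = 15/69 = 0.217391: log2(p) = -2.201634, -p*log2(p) = 0.478616
  p = 1/69 = 0.014493: log2(p) = -6.108524, -p*log2(p) = 0.088529
  p = 2/69 = 0.028986: log2(p) = -5.108524, -p*log2(p) = 0.148073
  p = 19/69 = 0.275362: log2(p) = -1.860597, -p*log2(p) = 0.512338
  p = 16/69 = 0.231884: log2(p) = -2.108524, -p*log2(p) = 0.488933
H = 0.488933 + 0.478616 + 0.088529 + 0.148073 + 0.512338 + 0.488933 = 2.205422

H = 2.2054 bits/symbol


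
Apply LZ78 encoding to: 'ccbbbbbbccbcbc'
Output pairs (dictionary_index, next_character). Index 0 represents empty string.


LZ78 encoding steps:
Dictionary: {0: ''}
Step 1: w='' (idx 0), next='c' -> output (0, 'c'), add 'c' as idx 1
Step 2: w='c' (idx 1), next='b' -> output (1, 'b'), add 'cb' as idx 2
Step 3: w='' (idx 0), next='b' -> output (0, 'b'), add 'b' as idx 3
Step 4: w='b' (idx 3), next='b' -> output (3, 'b'), add 'bb' as idx 4
Step 5: w='bb' (idx 4), next='c' -> output (4, 'c'), add 'bbc' as idx 5
Step 6: w='cb' (idx 2), next='c' -> output (2, 'c'), add 'cbc' as idx 6
Step 7: w='b' (idx 3), next='c' -> output (3, 'c'), add 'bc' as idx 7


Encoded: [(0, 'c'), (1, 'b'), (0, 'b'), (3, 'b'), (4, 'c'), (2, 'c'), (3, 'c')]


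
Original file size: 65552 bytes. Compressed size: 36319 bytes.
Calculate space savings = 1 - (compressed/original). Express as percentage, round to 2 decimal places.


ratio = compressed/original = 36319/65552 = 0.554049
savings = 1 - ratio = 1 - 0.554049 = 0.445951
as a percentage: 0.445951 * 100 = 44.6%

Space savings = 1 - 36319/65552 = 44.6%


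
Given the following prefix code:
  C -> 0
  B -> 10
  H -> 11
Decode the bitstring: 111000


Decoding step by step:
Bits 11 -> H
Bits 10 -> B
Bits 0 -> C
Bits 0 -> C


Decoded message: HBCC


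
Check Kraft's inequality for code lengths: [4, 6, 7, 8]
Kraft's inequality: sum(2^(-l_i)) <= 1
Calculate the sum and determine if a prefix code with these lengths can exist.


Sum = 2^(-4) + 2^(-6) + 2^(-7) + 2^(-8)
    = 0.0625 + 0.015625 + 0.0078125 + 0.00390625
    = 23/256 = 0.08984375
Since 0.08984375 <= 1, Kraft's inequality IS satisfied.
A prefix code with these lengths CAN exist.

Kraft sum = 0.08984375. Satisfied.


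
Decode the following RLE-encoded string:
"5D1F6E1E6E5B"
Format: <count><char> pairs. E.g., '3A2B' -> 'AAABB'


Expanding each <count><char> pair:
  5D -> 'DDDDD'
  1F -> 'F'
  6E -> 'EEEEEE'
  1E -> 'E'
  6E -> 'EEEEEE'
  5B -> 'BBBBB'

Decoded = DDDDDFEEEEEEEEEEEEEBBBBB


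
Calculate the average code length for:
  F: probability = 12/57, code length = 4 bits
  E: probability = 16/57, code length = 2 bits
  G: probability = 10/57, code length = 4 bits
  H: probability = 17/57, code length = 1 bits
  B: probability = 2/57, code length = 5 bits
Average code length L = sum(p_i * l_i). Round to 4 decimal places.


Weighted contributions p_i * l_i:
  F: (12/57) * 4 = 48/57
  E: (16/57) * 2 = 32/57
  G: (10/57) * 4 = 40/57
  H: (17/57) * 1 = 17/57
  B: (2/57) * 5 = 10/57
Sum = (48 + 32 + 40 + 17 + 10)/57 = 147/57

L = 147/57 = 2.5789 bits/symbol


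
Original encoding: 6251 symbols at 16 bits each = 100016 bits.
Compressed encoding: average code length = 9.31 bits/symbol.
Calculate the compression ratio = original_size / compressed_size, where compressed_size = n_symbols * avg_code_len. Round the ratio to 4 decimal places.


original_size = n_symbols * orig_bits = 6251 * 16 = 100016 bits
compressed_size = n_symbols * avg_code_len = 6251 * 9.31 = 58196.81 bits
ratio = original_size / compressed_size = 100016 / 58196.81 = 1.7186

Compression ratio = 1.7186


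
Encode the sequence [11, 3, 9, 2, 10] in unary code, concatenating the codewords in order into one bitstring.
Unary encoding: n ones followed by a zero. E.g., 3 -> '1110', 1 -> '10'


Encode each number as n ones followed by a terminating 0:
  11 -> 111111111110 (12 bits)
  3 -> 1110 (4 bits)
  9 -> 1111111110 (10 bits)
  2 -> 110 (3 bits)
  10 -> 11111111110 (11 bits)
Total length = 12 + 4 + 10 + 3 + 11 = 40 bits.

Unary([11, 3, 9, 2, 10]) = 1111111111101110111111111011011111111110 (40 bits)


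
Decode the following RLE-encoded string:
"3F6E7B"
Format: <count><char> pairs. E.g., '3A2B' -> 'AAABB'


Expanding each <count><char> pair:
  3F -> 'FFF'
  6E -> 'EEEEEE'
  7B -> 'BBBBBBB'

Decoded = FFFEEEEEEBBBBBBB


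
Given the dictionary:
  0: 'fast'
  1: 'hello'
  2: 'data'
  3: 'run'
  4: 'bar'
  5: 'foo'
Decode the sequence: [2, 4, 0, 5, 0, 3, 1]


Look up each index in the dictionary:
  2 -> 'data'
  4 -> 'bar'
  0 -> 'fast'
  5 -> 'foo'
  0 -> 'fast'
  3 -> 'run'
  1 -> 'hello'

Decoded: "data bar fast foo fast run hello"


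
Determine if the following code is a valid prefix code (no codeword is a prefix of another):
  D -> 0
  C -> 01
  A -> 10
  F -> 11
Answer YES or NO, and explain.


Checking each pair (does one codeword prefix another?):
  D='0' vs C='01': prefix -- VIOLATION

NO -- this is NOT a valid prefix code. D (0) is a prefix of C (01).


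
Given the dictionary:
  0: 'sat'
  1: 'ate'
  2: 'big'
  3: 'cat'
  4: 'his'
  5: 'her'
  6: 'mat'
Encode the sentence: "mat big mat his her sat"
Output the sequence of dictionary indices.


Look up each word in the dictionary:
  'mat' -> 6
  'big' -> 2
  'mat' -> 6
  'his' -> 4
  'her' -> 5
  'sat' -> 0

Encoded: [6, 2, 6, 4, 5, 0]


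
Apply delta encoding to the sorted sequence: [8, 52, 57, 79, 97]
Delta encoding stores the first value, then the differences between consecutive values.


First value: 8
Deltas:
  52 - 8 = 44
  57 - 52 = 5
  79 - 57 = 22
  97 - 79 = 18


Delta encoded: [8, 44, 5, 22, 18]


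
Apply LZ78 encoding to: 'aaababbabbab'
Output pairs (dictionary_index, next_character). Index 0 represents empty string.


LZ78 encoding steps:
Dictionary: {0: ''}
Step 1: w='' (idx 0), next='a' -> output (0, 'a'), add 'a' as idx 1
Step 2: w='a' (idx 1), next='a' -> output (1, 'a'), add 'aa' as idx 2
Step 3: w='' (idx 0), next='b' -> output (0, 'b'), add 'b' as idx 3
Step 4: w='a' (idx 1), next='b' -> output (1, 'b'), add 'ab' as idx 4
Step 5: w='b' (idx 3), next='a' -> output (3, 'a'), add 'ba' as idx 5
Step 6: w='b' (idx 3), next='b' -> output (3, 'b'), add 'bb' as idx 6
Step 7: w='ab' (idx 4), end of input -> output (4, '')


Encoded: [(0, 'a'), (1, 'a'), (0, 'b'), (1, 'b'), (3, 'a'), (3, 'b'), (4, '')]


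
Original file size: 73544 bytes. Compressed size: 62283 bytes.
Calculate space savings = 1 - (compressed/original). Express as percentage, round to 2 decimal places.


ratio = compressed/original = 62283/73544 = 0.846881
savings = 1 - ratio = 1 - 0.846881 = 0.153119
as a percentage: 0.153119 * 100 = 15.31%

Space savings = 1 - 62283/73544 = 15.31%


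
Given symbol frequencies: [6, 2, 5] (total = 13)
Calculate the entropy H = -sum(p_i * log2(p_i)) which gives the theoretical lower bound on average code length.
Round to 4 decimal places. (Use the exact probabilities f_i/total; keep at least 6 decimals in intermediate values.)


Per-symbol terms -p_i * log2(p_i) with p_i = f_i/13:
  p = 6/13 = 0.461538: log2(p) = -1.115477, -p*log2(p) = 0.514836
  p = 2/13 = 0.153846: log2(p) = -2.700440, -p*log2(p) = 0.415452
  p = 5/13 = 0.384615: log2(p) = -1.378512, -p*log2(p) = 0.530197
H = 0.514836 + 0.415452 + 0.530197 = 1.460485

H = 1.4605 bits/symbol


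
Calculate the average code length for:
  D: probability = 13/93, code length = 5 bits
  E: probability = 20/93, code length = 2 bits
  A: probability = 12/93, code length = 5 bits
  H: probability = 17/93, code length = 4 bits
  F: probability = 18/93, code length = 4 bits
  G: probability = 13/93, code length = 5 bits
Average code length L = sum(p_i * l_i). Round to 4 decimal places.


Weighted contributions p_i * l_i:
  D: (13/93) * 5 = 65/93
  E: (20/93) * 2 = 40/93
  A: (12/93) * 5 = 60/93
  H: (17/93) * 4 = 68/93
  F: (18/93) * 4 = 72/93
  G: (13/93) * 5 = 65/93
Sum = (65 + 40 + 60 + 68 + 72 + 65)/93 = 370/93

L = 370/93 = 3.9785 bits/symbol


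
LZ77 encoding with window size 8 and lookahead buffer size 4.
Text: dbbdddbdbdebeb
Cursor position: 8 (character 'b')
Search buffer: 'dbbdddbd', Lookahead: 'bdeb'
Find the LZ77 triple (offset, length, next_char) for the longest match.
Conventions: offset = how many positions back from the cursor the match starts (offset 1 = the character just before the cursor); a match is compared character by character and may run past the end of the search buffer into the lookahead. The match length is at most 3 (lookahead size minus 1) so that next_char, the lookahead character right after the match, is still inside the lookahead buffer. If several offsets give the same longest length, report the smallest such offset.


Try each offset into the search buffer:
  offset=1 (pos 7, char 'd'): match length 0
  offset=2 (pos 6, char 'b'): match length 2
  offset=3 (pos 5, char 'd'): match length 0
  offset=4 (pos 4, char 'd'): match length 0
  offset=5 (pos 3, char 'd'): match length 0
  offset=6 (pos 2, char 'b'): match length 2
  offset=7 (pos 1, char 'b'): match length 1
  offset=8 (pos 0, char 'd'): match length 0
Longest match has length 2, found at offsets 2, 6; take the smallest, offset 2.
next_char = character at position 8 + 2 = 10 -> 'e'

Best match: offset=2, length=2 (matching 'bd' starting at position 6)
LZ77 triple: (2, 2, 'e')


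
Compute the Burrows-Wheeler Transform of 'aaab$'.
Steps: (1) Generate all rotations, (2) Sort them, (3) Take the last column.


Rotations (sorted):
  0: $aaab -> last char: b
  1: aaab$ -> last char: $
  2: aab$a -> last char: a
  3: ab$aa -> last char: a
  4: b$aaa -> last char: a


BWT = b$aaa


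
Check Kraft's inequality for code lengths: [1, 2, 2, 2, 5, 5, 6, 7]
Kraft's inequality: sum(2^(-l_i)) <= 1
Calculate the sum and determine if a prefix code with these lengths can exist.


Sum = 2^(-1) + 2^(-2) + 2^(-2) + 2^(-2) + 2^(-5) + 2^(-5) + 2^(-6) + 2^(-7)
    = 0.5 + 0.25 + 0.25 + 0.25 + 0.03125 + 0.03125 + 0.015625 + 0.0078125
    = 171/128 = 1.3359375
Since 1.3359375 > 1, Kraft's inequality is NOT satisfied.
A prefix code with these lengths CANNOT exist.

Kraft sum = 1.3359375. Not satisfied.


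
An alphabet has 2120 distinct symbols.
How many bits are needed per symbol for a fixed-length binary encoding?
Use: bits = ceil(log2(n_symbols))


log2(2120) = 11.0498
Bracket: 2^11 = 2048 < 2120 <= 2^12 = 4096
So ceil(log2(2120)) = 12

bits = ceil(log2(2120)) = ceil(11.0498) = 12 bits


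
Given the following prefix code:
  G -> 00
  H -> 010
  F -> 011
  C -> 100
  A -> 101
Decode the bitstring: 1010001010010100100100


Decoding step by step:
Bits 101 -> A
Bits 00 -> G
Bits 010 -> H
Bits 100 -> C
Bits 101 -> A
Bits 00 -> G
Bits 100 -> C
Bits 100 -> C


Decoded message: AGHCAGCC


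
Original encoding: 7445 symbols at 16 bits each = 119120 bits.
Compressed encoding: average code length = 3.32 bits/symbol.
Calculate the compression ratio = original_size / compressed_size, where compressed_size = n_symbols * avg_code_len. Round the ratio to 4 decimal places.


original_size = n_symbols * orig_bits = 7445 * 16 = 119120 bits
compressed_size = n_symbols * avg_code_len = 7445 * 3.32 = 24717.4 bits
ratio = original_size / compressed_size = 119120 / 24717.4 = 4.8193

Compression ratio = 4.8193


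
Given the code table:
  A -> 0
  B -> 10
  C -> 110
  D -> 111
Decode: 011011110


Decoding:
0 -> A
110 -> C
111 -> D
10 -> B


Result: ACDB


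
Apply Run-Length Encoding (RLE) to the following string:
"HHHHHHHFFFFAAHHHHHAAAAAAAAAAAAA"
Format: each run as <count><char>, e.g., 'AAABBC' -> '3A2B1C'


Scanning runs left to right:
  i=0: run of 'H' x 7 -> '7H'
  i=7: run of 'F' x 4 -> '4F'
  i=11: run of 'A' x 2 -> '2A'
  i=13: run of 'H' x 5 -> '5H'
  i=18: run of 'A' x 13 -> '13A'

RLE = 7H4F2A5H13A


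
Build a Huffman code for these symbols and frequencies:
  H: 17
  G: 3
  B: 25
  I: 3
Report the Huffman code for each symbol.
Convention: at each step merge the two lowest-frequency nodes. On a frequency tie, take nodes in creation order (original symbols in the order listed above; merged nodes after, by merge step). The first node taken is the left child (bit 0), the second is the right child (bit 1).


Huffman tree construction:
Step 1: Merge G(3) + I(3) = 6
Step 2: Merge (G+I)(6) + H(17) = 23
Step 3: Merge ((G+I)+H)(23) + B(25) = 48
Read each symbol's code off the tree from the root (left child = 0, right child = 1).

Codes:
  H: 01 (length 2)
  G: 000 (length 3)
  B: 1 (length 1)
  I: 001 (length 3)
Average code length: 77/48 = 1.6042 bits/symbol


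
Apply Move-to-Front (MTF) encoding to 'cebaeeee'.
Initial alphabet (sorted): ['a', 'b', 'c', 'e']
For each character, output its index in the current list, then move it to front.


MTF encoding:
'c': index 2 in ['a', 'b', 'c', 'e'] -> ['c', 'a', 'b', 'e']
'e': index 3 in ['c', 'a', 'b', 'e'] -> ['e', 'c', 'a', 'b']
'b': index 3 in ['e', 'c', 'a', 'b'] -> ['b', 'e', 'c', 'a']
'a': index 3 in ['b', 'e', 'c', 'a'] -> ['a', 'b', 'e', 'c']
'e': index 2 in ['a', 'b', 'e', 'c'] -> ['e', 'a', 'b', 'c']
'e': index 0 in ['e', 'a', 'b', 'c'] -> ['e', 'a', 'b', 'c']
'e': index 0 in ['e', 'a', 'b', 'c'] -> ['e', 'a', 'b', 'c']
'e': index 0 in ['e', 'a', 'b', 'c'] -> ['e', 'a', 'b', 'c']


Output: [2, 3, 3, 3, 2, 0, 0, 0]


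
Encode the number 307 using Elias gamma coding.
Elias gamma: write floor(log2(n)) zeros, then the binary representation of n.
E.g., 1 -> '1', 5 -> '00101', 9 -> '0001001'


num_bits = floor(log2(307)) + 1 = 9
leading_zeros = num_bits - 1 = 8
binary(307) = 100110011

Elias gamma(307) = '00000000' + '100110011' = 00000000100110011 (17 bits)


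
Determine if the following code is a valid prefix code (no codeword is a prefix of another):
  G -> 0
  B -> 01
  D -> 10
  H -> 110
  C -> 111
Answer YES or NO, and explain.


Checking each pair (does one codeword prefix another?):
  G='0' vs B='01': prefix -- VIOLATION

NO -- this is NOT a valid prefix code. G (0) is a prefix of B (01).
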